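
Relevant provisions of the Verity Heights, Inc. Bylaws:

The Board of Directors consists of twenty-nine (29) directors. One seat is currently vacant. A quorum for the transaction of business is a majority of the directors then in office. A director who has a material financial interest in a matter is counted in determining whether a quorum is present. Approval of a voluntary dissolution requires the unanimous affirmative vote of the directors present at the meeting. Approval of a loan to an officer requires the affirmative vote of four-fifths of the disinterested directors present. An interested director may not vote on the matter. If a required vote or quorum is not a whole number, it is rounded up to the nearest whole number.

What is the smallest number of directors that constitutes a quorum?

A majority of 28 is 15.

15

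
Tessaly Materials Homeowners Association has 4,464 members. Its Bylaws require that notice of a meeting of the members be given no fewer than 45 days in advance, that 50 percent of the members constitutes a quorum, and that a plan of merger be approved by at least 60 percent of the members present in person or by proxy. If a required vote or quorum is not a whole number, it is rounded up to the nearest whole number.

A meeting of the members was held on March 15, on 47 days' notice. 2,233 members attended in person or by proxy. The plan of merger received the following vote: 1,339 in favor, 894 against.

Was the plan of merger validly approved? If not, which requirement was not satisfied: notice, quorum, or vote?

Invalid — vote requirement not satisfied.

Notice: 47 days given; 45 required. Satisfied.
Quorum: 50% of 4,464 = 2,232; 2,233 present. Satisfied.
Vote: requires three-fifths of those present (2,233); 3/5 of 2233 = 1339.80, rounded up to 1340, so 1,340 needed; 1,339 in favor. Not satisfied.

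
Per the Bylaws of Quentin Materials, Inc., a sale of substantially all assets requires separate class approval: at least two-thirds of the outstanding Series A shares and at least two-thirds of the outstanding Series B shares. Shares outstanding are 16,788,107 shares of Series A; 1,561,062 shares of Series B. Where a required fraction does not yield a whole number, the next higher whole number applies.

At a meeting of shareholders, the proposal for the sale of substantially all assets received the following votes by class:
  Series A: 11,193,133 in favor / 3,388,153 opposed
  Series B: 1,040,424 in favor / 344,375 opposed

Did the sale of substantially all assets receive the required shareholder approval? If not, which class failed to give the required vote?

Series A: 2/3 of 16788107 = 11192071.33, rounded up to 11192072; 11,192,072 required, 11,193,133 in favor — approved.
Series B: 2/3 of 1561062 = 1040708; 1,040,708 required, 1,040,424 in favor — not approved.

Not approved — the Series B shares did not give the required vote.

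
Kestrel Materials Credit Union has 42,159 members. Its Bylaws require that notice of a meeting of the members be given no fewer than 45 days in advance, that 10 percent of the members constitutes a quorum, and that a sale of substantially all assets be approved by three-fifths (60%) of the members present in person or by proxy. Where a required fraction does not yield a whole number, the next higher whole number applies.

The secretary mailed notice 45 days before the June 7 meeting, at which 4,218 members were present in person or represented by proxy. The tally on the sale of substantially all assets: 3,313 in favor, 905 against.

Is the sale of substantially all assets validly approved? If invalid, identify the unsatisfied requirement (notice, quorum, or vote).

Valid — all requirements satisfied.

Notice: 45 days given; 45 required. Satisfied.
Quorum: 10% of 42,159 = 4,215.90, rounded up to 4,216; 4,218 present. Satisfied.
Vote: requires three-fifths of those present (4,218); 3/5 of 4218 = 2530.80, rounded up to 2531, so 2,531 needed; 3,313 in favor. Satisfied.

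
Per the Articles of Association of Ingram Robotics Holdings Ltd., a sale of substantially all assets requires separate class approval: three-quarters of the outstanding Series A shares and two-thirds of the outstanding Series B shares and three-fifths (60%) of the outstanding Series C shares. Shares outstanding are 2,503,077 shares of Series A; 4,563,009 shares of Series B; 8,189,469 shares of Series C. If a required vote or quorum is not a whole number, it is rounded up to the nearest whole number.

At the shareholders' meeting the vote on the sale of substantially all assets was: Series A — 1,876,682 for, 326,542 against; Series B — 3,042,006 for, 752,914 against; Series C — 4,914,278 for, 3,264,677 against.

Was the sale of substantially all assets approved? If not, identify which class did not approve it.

Series A: 3/4 of 2503077 = 1877307.75, rounded up to 1877308; 1,877,308 required, 1,876,682 in favor — not approved.
Series B: 2/3 of 4563009 = 3042006; 3,042,006 required, 3,042,006 in favor — approved.
Series C: 3/5 of 8189469 = 4913681.40, rounded up to 4913682; 4,913,682 required, 4,914,278 in favor — approved.

Not approved — the Series A shares did not give the required vote.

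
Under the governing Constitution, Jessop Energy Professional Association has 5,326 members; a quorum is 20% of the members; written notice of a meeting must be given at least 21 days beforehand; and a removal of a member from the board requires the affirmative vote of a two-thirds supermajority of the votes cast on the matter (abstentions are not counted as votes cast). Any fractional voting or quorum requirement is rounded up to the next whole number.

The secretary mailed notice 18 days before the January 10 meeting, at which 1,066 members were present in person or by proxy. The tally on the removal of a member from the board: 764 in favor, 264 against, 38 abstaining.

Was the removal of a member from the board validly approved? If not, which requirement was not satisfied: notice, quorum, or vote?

Notice: 18 days given; 21 required. Not satisfied.
Quorum: 20% of 5,326 = 1,065.20, rounded up to 1,066; 1,066 present. Satisfied.
Vote: requires two-thirds of the votes cast (1,066 − 38 abstaining = 1,028); 2/3 of 1028 = 685.33, rounded up to 686, so 686 needed; 764 in favor. Satisfied.

Invalid — notice requirement not satisfied.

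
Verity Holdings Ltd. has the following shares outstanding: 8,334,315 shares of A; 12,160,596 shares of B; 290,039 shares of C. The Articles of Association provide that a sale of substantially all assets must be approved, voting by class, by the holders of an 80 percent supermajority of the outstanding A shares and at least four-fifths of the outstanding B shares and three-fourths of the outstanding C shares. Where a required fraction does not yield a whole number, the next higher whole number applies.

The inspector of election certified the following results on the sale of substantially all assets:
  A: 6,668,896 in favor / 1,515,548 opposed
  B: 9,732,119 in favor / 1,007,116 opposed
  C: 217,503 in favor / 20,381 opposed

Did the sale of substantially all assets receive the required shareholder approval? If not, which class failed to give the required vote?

A: 4/5 of 8334315 = 6667452; 6,667,452 required, 6,668,896 in favor — approved.
B: 4/5 of 12160596 = 9728476.80, rounded up to 9728477; 9,728,477 required, 9,732,119 in favor — approved.
C: 3/4 of 290039 = 217529.25, rounded up to 217530; 217,530 required, 217,503 in favor — not approved.

Not approved — the C shares did not give the required vote.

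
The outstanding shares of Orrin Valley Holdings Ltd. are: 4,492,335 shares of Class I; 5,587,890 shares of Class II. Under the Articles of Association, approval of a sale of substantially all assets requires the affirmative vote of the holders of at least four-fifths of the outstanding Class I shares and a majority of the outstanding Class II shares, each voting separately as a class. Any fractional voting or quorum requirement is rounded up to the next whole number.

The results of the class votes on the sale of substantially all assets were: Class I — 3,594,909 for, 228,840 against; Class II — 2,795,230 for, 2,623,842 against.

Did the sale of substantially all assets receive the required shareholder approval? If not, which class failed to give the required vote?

Class I: 4/5 of 4492335 = 3593868; 3,593,868 required, 3,594,909 in favor — approved.
Class II: a majority of 5587890 is 2793946; 2,793,946 required, 2,795,230 in favor — approved.

Approved — every class gave the required vote.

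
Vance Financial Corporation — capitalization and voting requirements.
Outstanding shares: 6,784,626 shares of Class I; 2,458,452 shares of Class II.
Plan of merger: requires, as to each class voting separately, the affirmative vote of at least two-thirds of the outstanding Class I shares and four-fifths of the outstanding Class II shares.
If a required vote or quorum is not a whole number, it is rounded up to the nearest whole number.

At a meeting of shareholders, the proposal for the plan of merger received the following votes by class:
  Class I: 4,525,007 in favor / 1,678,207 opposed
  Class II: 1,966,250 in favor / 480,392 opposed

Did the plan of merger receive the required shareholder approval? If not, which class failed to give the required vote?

Class I: 2/3 of 6784626 = 4523084; 4,523,084 required, 4,525,007 in favor — approved.
Class II: 4/5 of 2458452 = 1966761.60, rounded up to 1966762; 1,966,762 required, 1,966,250 in favor — not approved.

Not approved — the Class II shares did not give the required vote.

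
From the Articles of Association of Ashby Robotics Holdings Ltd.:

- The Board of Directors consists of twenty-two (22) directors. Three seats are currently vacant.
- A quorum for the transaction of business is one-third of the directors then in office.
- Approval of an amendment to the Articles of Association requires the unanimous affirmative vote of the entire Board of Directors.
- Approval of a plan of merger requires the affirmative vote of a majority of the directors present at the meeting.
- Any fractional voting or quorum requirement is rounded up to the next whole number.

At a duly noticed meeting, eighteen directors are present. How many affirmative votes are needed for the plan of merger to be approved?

10

The plan of merger requires a majority of the directors present (18).
A majority of 18 is 10.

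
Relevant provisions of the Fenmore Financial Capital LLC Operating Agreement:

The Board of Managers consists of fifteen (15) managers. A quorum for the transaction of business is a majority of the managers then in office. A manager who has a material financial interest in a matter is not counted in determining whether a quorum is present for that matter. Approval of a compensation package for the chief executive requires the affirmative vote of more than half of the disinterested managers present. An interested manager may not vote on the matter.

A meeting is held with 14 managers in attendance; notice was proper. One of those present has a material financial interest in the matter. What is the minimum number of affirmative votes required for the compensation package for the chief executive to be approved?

7

The compensation package for the chief executive requires a majority of the disinterested managers present (14 − 1 = 13).
A majority of 13 is 7.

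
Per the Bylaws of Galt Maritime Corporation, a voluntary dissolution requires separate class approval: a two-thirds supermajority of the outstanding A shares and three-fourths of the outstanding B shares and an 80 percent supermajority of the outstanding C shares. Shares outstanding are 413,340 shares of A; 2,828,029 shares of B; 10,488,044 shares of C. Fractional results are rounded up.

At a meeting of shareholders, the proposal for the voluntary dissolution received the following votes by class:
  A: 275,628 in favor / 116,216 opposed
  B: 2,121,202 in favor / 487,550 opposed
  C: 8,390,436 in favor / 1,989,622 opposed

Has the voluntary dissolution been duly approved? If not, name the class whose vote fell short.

A: 2/3 of 413340 = 275560; 275,560 required, 275,628 in favor — approved.
B: 3/4 of 2828029 = 2121021.75, rounded up to 2121022; 2,121,022 required, 2,121,202 in favor — approved.
C: 4/5 of 10488044 = 8390435.20, rounded up to 8390436; 8,390,436 required, 8,390,436 in favor — approved.

Approved — every class gave the required vote.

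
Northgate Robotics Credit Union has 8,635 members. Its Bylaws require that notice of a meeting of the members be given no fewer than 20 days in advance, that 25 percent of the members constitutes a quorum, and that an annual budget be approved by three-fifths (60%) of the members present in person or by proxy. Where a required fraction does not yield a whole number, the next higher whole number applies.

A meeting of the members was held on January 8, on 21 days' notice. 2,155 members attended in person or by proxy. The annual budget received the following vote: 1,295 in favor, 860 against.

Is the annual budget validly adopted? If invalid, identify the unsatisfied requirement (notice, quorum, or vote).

Notice: 21 days given; 20 required. Satisfied.
Quorum: 25% of 8,635 = 2,158.75, rounded up to 2,159; 2,155 present. Not satisfied.
Vote: requires three-fifths of those present (2,155); 3/5 of 2155 = 1293, so 1,293 needed; 1,295 in favor. Satisfied.

Invalid — quorum requirement not satisfied.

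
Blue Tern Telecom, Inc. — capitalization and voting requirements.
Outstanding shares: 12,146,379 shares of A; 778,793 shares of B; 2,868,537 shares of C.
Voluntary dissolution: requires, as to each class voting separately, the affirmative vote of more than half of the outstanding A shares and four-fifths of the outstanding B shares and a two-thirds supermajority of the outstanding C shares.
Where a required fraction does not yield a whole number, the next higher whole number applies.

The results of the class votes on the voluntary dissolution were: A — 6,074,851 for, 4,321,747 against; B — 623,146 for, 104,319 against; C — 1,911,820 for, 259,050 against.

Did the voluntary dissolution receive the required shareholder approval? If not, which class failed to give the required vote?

Not approved — the C shares did not give the required vote.

A: a majority of 12146379 is 6073190; 6,073,190 required, 6,074,851 in favor — approved.
B: 4/5 of 778793 = 623034.40, rounded up to 623035; 623,035 required, 623,146 in favor — approved.
C: 2/3 of 2868537 = 1912358; 1,912,358 required, 1,911,820 in favor — not approved.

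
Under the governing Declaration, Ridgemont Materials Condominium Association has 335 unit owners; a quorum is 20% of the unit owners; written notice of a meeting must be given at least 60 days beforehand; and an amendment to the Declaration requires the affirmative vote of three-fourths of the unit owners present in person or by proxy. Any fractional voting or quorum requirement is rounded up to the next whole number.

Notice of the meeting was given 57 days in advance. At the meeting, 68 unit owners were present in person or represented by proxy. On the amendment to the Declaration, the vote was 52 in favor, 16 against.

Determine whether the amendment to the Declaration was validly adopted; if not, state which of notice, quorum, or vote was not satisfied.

Notice: 57 days given; 60 required. Not satisfied.
Quorum: 20% of 335 = 67; 68 present. Satisfied.
Vote: requires three-fourths of those present (68); 3/4 of 68 = 51, so 51 needed; 52 in favor. Satisfied.

Invalid — notice requirement not satisfied.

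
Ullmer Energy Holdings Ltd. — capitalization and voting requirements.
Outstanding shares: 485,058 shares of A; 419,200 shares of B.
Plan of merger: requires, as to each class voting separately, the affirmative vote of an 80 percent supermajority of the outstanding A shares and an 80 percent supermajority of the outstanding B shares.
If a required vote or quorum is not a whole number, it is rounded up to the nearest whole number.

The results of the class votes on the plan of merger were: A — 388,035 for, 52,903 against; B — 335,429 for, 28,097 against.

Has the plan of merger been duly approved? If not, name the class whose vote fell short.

Not approved — the A shares did not give the required vote.

A: 4/5 of 485058 = 388046.40, rounded up to 388047; 388,047 required, 388,035 in favor — not approved.
B: 4/5 of 419200 = 335360; 335,360 required, 335,429 in favor — approved.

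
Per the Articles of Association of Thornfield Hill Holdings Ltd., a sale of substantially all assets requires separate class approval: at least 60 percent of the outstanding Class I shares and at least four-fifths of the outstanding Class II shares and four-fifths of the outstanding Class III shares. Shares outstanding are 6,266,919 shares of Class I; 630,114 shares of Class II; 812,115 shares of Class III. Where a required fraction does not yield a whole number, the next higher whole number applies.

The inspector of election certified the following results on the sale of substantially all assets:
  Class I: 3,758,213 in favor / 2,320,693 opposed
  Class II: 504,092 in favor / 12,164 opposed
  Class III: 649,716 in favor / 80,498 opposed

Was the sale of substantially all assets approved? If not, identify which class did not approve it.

Class I: 3/5 of 6266919 = 3760151.40, rounded up to 3760152; 3,760,152 required, 3,758,213 in favor — not approved.
Class II: 4/5 of 630114 = 504091.20, rounded up to 504092; 504,092 required, 504,092 in favor — approved.
Class III: 4/5 of 812115 = 649692; 649,692 required, 649,716 in favor — approved.

Not approved — the Class I shares did not give the required vote.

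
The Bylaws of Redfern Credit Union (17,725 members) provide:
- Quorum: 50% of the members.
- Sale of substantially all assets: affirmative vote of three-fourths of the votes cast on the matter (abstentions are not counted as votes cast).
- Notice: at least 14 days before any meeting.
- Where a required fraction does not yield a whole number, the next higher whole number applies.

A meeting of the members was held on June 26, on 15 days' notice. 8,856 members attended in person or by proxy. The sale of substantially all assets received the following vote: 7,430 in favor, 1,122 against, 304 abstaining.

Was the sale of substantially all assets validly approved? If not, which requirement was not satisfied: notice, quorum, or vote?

Invalid — quorum requirement not satisfied.

Notice: 15 days given; 14 required. Satisfied.
Quorum: 50% of 17,725 = 8,862.50, rounded up to 8,863; 8,856 present. Not satisfied.
Vote: requires three-fourths of the votes cast (8,856 − 304 abstaining = 8,552); 3/4 of 8552 = 6414, so 6,414 needed; 7,430 in favor. Satisfied.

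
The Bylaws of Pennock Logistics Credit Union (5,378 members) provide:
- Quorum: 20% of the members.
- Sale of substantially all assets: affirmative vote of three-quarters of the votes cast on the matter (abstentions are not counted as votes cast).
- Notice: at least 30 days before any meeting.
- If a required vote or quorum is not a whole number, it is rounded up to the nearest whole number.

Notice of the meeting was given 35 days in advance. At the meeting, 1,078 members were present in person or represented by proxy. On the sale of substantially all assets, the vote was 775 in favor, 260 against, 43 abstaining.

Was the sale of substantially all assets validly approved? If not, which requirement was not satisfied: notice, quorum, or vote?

Invalid — vote requirement not satisfied.

Notice: 35 days given; 30 required. Satisfied.
Quorum: 20% of 5,378 = 1,075.60, rounded up to 1,076; 1,078 present. Satisfied.
Vote: requires three-fourths of the votes cast (1,078 − 43 abstaining = 1,035); 3/4 of 1035 = 776.25, rounded up to 777, so 777 needed; 775 in favor. Not satisfied.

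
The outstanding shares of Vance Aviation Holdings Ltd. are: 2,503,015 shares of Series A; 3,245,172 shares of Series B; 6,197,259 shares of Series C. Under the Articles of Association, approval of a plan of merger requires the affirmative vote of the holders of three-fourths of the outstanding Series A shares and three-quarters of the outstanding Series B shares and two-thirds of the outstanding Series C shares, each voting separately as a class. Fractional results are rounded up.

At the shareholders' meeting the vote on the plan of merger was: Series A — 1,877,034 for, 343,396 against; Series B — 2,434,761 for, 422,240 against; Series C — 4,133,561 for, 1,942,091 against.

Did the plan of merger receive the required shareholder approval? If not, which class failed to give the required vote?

Not approved — the Series A shares did not give the required vote.

Series A: 3/4 of 2503015 = 1877261.25, rounded up to 1877262; 1,877,262 required, 1,877,034 in favor — not approved.
Series B: 3/4 of 3245172 = 2433879; 2,433,879 required, 2,434,761 in favor — approved.
Series C: 2/3 of 6197259 = 4131506; 4,131,506 required, 4,133,561 in favor — approved.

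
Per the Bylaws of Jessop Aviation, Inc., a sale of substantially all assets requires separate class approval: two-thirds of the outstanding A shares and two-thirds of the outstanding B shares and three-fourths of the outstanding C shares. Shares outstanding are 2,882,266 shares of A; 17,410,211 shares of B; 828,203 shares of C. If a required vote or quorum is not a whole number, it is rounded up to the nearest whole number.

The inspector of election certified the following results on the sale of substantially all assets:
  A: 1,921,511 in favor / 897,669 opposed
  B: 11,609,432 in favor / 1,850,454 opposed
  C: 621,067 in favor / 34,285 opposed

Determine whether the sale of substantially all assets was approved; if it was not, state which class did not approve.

A: 2/3 of 2882266 = 1921510.67, rounded up to 1921511; 1,921,511 required, 1,921,511 in favor — approved.
B: 2/3 of 17410211 = 11606807.33, rounded up to 11606808; 11,606,808 required, 11,609,432 in favor — approved.
C: 3/4 of 828203 = 621152.25, rounded up to 621153; 621,153 required, 621,067 in favor — not approved.

Not approved — the C shares did not give the required vote.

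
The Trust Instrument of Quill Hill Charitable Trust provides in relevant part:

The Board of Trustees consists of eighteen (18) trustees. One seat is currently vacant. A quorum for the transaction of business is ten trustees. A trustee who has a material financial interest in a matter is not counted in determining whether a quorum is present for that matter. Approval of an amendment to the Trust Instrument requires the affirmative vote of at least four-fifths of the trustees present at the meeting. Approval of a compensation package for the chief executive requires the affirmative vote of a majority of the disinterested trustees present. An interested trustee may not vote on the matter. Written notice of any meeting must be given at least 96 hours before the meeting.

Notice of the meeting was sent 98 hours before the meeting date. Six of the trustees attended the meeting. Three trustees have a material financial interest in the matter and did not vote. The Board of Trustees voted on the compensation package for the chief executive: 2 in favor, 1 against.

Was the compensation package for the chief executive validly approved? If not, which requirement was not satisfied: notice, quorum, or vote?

Notice: 98 hours given; 96 required (98 ≥ 96). Satisfied.
Quorum: 6 present, but the 3 interested trustees do not count, leaving 3. Quorum is 10. Not satisfied.
Vote: the compensation package for the chief executive requires a majority of the disinterested trustees present (6 − 3 = 3). A majority of 3 is 2, so 2 affirmative votes are needed; 2 voted in favor. Satisfied. (Moot — without a quorum no business can be validly transacted.)

Invalid — quorum requirement not satisfied.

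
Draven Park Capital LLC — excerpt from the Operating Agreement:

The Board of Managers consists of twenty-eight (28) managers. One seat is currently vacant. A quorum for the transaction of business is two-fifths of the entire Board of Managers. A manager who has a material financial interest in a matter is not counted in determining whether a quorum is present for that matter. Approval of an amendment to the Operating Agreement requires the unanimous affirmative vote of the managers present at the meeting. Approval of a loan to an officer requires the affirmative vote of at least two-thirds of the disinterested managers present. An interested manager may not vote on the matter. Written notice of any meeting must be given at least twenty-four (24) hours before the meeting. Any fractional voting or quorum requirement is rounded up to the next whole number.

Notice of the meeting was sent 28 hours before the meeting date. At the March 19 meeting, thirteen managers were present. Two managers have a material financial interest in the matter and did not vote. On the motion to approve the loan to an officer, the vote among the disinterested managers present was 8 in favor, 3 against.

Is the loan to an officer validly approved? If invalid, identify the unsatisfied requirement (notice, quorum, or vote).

Invalid — quorum requirement not satisfied.

Notice: 28 hours given; 24 required (28 ≥ 24). Satisfied.
Quorum: 13 present, but the 2 interested managers do not count, leaving 11. Quorum is 12. Not satisfied.
Vote: the loan to an officer requires two-thirds of the disinterested managers present (13 − 2 = 11). 2/3 of 11 = 7.33, rounded up to 8, so 8 affirmative votes are needed; 8 voted in favor. Satisfied. (Moot — without a quorum no business can be validly transacted.)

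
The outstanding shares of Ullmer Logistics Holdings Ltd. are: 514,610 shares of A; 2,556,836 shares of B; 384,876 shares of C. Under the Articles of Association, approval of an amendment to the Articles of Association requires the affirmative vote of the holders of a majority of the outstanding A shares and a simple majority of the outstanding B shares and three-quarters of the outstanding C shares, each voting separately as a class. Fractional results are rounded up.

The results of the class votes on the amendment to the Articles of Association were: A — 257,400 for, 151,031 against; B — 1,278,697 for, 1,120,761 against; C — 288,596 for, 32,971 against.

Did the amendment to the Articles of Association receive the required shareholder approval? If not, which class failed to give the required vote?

Not approved — the C shares did not give the required vote.

A: a majority of 514610 is 257306; 257,306 required, 257,400 in favor — approved.
B: a majority of 2556836 is 1278419; 1,278,419 required, 1,278,697 in favor — approved.
C: 3/4 of 384876 = 288657; 288,657 required, 288,596 in favor — not approved.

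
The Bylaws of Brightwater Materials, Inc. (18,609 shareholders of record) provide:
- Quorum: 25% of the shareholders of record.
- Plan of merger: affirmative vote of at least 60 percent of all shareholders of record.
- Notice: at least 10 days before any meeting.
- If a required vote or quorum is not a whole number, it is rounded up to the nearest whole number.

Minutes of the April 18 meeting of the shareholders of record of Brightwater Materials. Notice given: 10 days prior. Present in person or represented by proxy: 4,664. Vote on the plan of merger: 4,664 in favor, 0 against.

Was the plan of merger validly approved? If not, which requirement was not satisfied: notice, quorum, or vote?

Notice: 10 days given; 10 required. Satisfied.
Quorum: 25% of 18,609 = 4,652.25, rounded up to 4,653; 4,664 present. Satisfied.
Vote: requires three-fifths of all shareholders of record (18,609); 3/5 of 18609 = 11165.40, rounded up to 11166, so 11,166 needed; 4,664 in favor. Not satisfied.

Invalid — vote requirement not satisfied.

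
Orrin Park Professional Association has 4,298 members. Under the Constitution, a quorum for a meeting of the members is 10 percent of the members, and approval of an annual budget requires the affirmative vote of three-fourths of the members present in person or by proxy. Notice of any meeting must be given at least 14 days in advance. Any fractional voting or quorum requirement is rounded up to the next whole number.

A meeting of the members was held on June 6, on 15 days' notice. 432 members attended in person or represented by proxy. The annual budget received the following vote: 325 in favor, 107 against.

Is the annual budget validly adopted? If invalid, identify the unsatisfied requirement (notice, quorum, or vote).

Valid — all requirements satisfied.

Notice: 15 days given; 14 required. Satisfied.
Quorum: 10% of 4,298 = 429.80, rounded up to 430; 432 present. Satisfied.
Vote: requires three-fourths of those present (432); 3/4 of 432 = 324, so 324 needed; 325 in favor. Satisfied.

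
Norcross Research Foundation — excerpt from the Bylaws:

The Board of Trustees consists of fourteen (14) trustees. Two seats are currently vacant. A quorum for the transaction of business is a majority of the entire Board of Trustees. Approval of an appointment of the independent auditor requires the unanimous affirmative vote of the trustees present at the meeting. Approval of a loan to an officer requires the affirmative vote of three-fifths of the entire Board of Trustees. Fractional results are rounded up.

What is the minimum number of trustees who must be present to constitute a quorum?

8

A majority of 14 is 8.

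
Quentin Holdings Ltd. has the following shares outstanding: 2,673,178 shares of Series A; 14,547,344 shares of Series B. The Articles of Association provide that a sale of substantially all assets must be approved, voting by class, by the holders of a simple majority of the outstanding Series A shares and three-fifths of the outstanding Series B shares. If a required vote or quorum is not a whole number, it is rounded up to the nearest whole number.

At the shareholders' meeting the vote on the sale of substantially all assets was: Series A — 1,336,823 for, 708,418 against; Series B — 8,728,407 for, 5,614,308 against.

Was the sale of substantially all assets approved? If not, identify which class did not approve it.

Series A: a majority of 2673178 is 1336590; 1,336,590 required, 1,336,823 in favor — approved.
Series B: 3/5 of 14547344 = 8728406.40, rounded up to 8728407; 8,728,407 required, 8,728,407 in favor — approved.

Approved — every class gave the required vote.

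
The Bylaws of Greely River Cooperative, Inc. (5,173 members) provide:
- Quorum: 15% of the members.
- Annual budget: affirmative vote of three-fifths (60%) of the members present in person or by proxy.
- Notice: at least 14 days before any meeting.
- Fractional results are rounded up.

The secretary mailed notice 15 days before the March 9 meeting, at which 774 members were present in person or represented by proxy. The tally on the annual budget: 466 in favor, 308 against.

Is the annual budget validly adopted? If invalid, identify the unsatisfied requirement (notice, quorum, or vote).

Invalid — quorum requirement not satisfied.

Notice: 15 days given; 14 required. Satisfied.
Quorum: 15% of 5,173 = 775.95, rounded up to 776; 774 present. Not satisfied.
Vote: requires three-fifths of those present (774); 3/5 of 774 = 464.40, rounded up to 465, so 465 needed; 466 in favor. Satisfied.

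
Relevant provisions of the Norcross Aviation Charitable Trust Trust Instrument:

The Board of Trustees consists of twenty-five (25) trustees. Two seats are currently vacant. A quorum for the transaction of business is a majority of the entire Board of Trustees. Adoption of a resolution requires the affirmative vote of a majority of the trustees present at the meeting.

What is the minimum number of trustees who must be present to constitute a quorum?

13

A majority of 25 is 13.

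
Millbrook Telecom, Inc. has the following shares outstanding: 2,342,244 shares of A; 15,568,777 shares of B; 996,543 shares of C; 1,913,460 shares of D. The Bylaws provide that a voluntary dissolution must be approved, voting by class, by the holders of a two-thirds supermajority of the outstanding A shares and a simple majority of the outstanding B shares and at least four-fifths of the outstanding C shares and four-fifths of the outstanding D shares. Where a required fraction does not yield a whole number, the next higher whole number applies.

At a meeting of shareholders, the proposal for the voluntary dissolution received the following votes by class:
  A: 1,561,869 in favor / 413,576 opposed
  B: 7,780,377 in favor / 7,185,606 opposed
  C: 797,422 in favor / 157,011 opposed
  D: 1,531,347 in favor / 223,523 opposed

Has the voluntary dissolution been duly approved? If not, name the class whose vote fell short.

Not approved — the B shares did not give the required vote.

A: 2/3 of 2342244 = 1561496; 1,561,496 required, 1,561,869 in favor — approved.
B: a majority of 15568777 is 7784389; 7,784,389 required, 7,780,377 in favor — not approved.
C: 4/5 of 996543 = 797234.40, rounded up to 797235; 797,235 required, 797,422 in favor — approved.
D: 4/5 of 1913460 = 1530768; 1,530,768 required, 1,531,347 in favor — approved.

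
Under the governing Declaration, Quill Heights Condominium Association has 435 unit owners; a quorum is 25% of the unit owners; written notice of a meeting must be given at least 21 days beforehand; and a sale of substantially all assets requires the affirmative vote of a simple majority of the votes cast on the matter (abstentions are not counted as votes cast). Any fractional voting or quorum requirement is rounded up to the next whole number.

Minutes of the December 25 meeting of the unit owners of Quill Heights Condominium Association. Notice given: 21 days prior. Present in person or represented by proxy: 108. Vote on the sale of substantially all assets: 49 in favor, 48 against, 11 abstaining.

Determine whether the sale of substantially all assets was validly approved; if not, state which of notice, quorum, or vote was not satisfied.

Notice: 21 days given; 21 required. Satisfied.
Quorum: 25% of 435 = 108.75, rounded up to 109; 108 present. Not satisfied.
Vote: requires a majority of the votes cast (108 − 11 abstaining = 97); a majority of 97 is 49, so 49 needed; 49 in favor. Satisfied.

Invalid — quorum requirement not satisfied.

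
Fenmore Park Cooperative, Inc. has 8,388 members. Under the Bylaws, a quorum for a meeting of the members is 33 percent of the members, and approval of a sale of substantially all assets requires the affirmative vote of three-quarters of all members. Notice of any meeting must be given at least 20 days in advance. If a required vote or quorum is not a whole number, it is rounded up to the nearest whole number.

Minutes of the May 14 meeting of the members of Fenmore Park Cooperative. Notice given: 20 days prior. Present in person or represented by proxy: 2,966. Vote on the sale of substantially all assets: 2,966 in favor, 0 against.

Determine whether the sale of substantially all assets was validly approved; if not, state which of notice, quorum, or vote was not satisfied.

Notice: 20 days given; 20 required. Satisfied.
Quorum: 33% of 8,388 = 2,768.04, rounded up to 2,769; 2,966 present. Satisfied.
Vote: requires three-fourths of all members (8,388); 3/4 of 8388 = 6291, so 6,291 needed; 2,966 in favor. Not satisfied.

Invalid — vote requirement not satisfied.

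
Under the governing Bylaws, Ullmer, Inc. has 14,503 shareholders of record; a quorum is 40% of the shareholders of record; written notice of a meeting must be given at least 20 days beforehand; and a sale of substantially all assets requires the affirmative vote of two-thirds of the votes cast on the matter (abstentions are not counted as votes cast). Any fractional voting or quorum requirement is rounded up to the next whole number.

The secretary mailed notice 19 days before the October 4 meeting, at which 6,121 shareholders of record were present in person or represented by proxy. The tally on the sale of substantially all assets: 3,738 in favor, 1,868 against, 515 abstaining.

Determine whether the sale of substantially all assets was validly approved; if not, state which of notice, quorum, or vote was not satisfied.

Notice: 19 days given; 20 required. Not satisfied.
Quorum: 40% of 14,503 = 5,801.20, rounded up to 5,802; 6,121 present. Satisfied.
Vote: requires two-thirds of the votes cast (6,121 − 515 abstaining = 5,606); 2/3 of 5606 = 3737.33, rounded up to 3738, so 3,738 needed; 3,738 in favor. Satisfied.

Invalid — notice requirement not satisfied.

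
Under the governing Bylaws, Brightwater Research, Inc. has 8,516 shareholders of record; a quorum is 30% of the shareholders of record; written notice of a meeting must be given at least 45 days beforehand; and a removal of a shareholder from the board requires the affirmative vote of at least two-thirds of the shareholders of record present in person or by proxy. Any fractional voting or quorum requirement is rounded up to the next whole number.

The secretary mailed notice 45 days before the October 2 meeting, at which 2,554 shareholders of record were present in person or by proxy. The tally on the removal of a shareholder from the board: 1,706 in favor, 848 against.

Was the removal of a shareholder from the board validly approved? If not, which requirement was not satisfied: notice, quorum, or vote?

Notice: 45 days given; 45 required. Satisfied.
Quorum: 30% of 8,516 = 2,554.80, rounded up to 2,555; 2,554 present. Not satisfied.
Vote: requires two-thirds of those present (2,554); 2/3 of 2554 = 1702.67, rounded up to 1703, so 1,703 needed; 1,706 in favor. Satisfied.

Invalid — quorum requirement not satisfied.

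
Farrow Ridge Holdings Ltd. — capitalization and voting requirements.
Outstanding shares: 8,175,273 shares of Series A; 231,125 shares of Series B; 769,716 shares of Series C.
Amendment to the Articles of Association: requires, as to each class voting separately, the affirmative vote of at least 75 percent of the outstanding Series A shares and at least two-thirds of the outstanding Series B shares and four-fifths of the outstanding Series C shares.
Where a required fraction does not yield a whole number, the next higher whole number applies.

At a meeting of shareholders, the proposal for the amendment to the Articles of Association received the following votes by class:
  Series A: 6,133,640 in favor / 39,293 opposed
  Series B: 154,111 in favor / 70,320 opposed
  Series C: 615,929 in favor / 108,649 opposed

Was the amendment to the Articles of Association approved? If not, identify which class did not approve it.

Series A: 3/4 of 8175273 = 6131454.75, rounded up to 6131455; 6,131,455 required, 6,133,640 in favor — approved.
Series B: 2/3 of 231125 = 154083.33, rounded up to 154084; 154,084 required, 154,111 in favor — approved.
Series C: 4/5 of 769716 = 615772.80, rounded up to 615773; 615,773 required, 615,929 in favor — approved.

Approved — every class gave the required vote.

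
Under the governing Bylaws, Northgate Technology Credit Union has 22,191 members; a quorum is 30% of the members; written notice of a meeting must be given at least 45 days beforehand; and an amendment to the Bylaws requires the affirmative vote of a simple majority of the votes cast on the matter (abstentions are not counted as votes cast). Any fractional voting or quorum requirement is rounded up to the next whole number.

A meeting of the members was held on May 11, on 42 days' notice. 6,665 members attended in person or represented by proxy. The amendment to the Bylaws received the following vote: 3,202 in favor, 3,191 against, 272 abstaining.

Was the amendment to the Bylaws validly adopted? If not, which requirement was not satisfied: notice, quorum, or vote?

Invalid — notice requirement not satisfied.

Notice: 42 days given; 45 required. Not satisfied.
Quorum: 30% of 22,191 = 6,657.30, rounded up to 6,658; 6,665 present. Satisfied.
Vote: requires a majority of the votes cast (6,665 − 272 abstaining = 6,393); a majority of 6393 is 3197, so 3,197 needed; 3,202 in favor. Satisfied.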